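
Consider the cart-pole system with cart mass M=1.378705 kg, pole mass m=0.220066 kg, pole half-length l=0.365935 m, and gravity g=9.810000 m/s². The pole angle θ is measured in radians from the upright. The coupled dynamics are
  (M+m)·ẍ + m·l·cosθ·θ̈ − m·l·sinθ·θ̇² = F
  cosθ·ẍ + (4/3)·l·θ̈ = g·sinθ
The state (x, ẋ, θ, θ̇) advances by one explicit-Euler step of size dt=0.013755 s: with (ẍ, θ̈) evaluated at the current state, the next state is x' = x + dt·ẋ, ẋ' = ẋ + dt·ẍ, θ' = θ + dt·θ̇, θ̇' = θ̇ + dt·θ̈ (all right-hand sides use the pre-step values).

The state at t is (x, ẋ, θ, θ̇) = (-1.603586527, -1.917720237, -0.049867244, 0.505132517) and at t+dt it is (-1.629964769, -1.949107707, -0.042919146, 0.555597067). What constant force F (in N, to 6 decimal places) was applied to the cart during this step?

ẍ = (ẋ'−ẋ)/dt = (-1.949107707−-1.917720237)/0.013755 = -2.281895
θ̈ = (θ̇'−θ̇)/dt = (0.555597067−0.505132517)/0.013755 = 3.668815
sinθ=-0.049847, cosθ=0.998757
F = (M+m)·ẍ + m·l·cosθ·θ̈ − m·l·sinθ·θ̇² = -3.648228 + 0.295082 − -0.001024 = -3.352122

F = -3.352122 N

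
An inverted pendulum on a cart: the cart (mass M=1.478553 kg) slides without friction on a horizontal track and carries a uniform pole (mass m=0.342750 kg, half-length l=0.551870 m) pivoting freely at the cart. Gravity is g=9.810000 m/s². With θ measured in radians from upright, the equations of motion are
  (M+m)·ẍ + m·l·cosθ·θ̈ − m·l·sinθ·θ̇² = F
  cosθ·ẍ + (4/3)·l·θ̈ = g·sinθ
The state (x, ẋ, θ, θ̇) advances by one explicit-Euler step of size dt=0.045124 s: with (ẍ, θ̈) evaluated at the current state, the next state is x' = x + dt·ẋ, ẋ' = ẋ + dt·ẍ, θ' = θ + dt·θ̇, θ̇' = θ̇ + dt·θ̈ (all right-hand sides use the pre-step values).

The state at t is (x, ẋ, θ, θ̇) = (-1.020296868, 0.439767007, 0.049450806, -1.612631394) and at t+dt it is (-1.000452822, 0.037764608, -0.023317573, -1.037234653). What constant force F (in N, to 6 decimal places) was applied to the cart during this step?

ẍ = (ẋ'−ẋ)/dt = (0.037764608−0.439767007)/0.045124 = -8.908838
θ̈ = (θ̇'−θ̇)/dt = (-1.037234653−-1.612631394)/0.045124 = 12.751457
sinθ=0.049431, cosθ=0.998778
F = (M+m)·ẍ + m·l·cosθ·θ̈ − m·l·sinθ·θ̇² = -16.225693 + 2.409033 − 0.024315 = -13.840975

F = -13.840975 N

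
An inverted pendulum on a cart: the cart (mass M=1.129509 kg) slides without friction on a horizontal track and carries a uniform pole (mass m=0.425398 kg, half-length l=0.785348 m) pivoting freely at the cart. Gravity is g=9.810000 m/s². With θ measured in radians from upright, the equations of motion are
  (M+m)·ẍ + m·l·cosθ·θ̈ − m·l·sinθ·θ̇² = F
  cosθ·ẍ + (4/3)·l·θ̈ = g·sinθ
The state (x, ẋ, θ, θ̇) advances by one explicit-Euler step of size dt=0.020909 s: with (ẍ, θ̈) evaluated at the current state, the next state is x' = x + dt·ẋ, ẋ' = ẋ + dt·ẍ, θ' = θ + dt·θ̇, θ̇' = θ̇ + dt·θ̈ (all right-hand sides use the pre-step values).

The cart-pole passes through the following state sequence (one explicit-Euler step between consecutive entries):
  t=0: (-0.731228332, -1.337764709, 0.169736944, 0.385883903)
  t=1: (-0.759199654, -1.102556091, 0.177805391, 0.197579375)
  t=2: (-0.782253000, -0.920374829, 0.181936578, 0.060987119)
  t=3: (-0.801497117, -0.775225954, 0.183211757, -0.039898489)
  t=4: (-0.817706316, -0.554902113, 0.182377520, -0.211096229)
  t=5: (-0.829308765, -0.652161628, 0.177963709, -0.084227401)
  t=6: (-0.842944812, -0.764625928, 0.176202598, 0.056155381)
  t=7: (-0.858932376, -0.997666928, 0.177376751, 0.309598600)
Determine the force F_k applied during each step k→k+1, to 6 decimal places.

step 0→1:
  ẍ = (ẋ'−ẋ)/dt = (-1.102556091−-1.337764709)/0.020909 = 11.249157
  θ̈ = (θ̇'−θ̇)/dt = (0.197579375−0.385883903)/0.020909 = -9.005908
  sinθ=0.168923, cosθ=0.985629
  F = (M+m)·ẍ + m·l·cosθ·θ̈ − m·l·sinθ·θ̇² = 17.491393 + -2.965505 − 0.008403 = 14.517484
step 1→2:
  ẍ = (ẋ'−ẋ)/dt = (-0.920374829−-1.102556091)/0.020909 = 8.713055
  θ̈ = (θ̇'−θ̇)/dt = (0.060987119−0.197579375)/0.020909 = -6.532702
  sinθ=0.176870, cosθ=0.984234
  F = (M+m)·ẍ + m·l·cosθ·θ̈ − m·l·sinθ·θ̇² = 13.547990 + -2.148072 − 0.002307 = 11.397611
step 2→3:
  ẍ = (ẋ'−ẋ)/dt = (-0.775225954−-0.920374829)/0.020909 = 6.941933
  θ̈ = (θ̇'−θ̇)/dt = (-0.039898489−0.060987119)/0.020909 = -4.824985
  sinθ=0.180935, cosθ=0.983495
  F = (M+m)·ẍ + m·l·cosθ·θ̈ − m·l·sinθ·θ̇² = 10.794060 + -1.585352 − 0.000225 = 9.208483
step 3→4:
  ẍ = (ẋ'−ẋ)/dt = (-0.554902113−-0.775225954)/0.020909 = 10.537273
  θ̈ = (θ̇'−θ̇)/dt = (-0.211096229−-0.039898489)/0.020909 = -8.187754
  sinθ=0.182189, cosθ=0.983264
  F = (M+m)·ẍ + m·l·cosθ·θ̈ − m·l·sinθ·θ̇² = 16.384480 + -2.689629 − 0.000097 = 13.694754
step 4→5:
  ẍ = (ẋ'−ẋ)/dt = (-0.652161628−-0.554902113)/0.020909 = -4.651562
  θ̈ = (θ̇'−θ̇)/dt = (-0.084227401−-0.211096229)/0.020909 = 6.067666
  sinθ=0.181368, cosθ=0.983415
  F = (M+m)·ẍ + m·l·cosθ·θ̈ − m·l·sinθ·θ̇² = -7.232747 + 1.993500 − 0.002700 = -5.241947
step 5→6:
  ẍ = (ẋ'−ẋ)/dt = (-0.764625928−-0.652161628)/0.020909 = -5.378751
  θ̈ = (θ̇'−θ̇)/dt = (0.056155381−-0.084227401)/0.020909 = 6.713988
  sinθ=0.177026, cosθ=0.984206
  F = (M+m)·ẍ + m·l·cosθ·θ̈ − m·l·sinθ·θ̇² = -8.363457 + 2.207620 − 0.000420 = -6.156257
step 6→7:
  ẍ = (ẋ'−ẋ)/dt = (-0.997666928−-0.764625928)/0.020909 = -11.145488
  θ̈ = (θ̇'−θ̇)/dt = (0.309598600−0.056155381)/0.020909 = 12.121250
  sinθ=0.175292, cosθ=0.984516
  F = (M+m)·ẍ + m·l·cosθ·θ̈ − m·l·sinθ·θ̇² = -17.330197 + 3.986832 − 0.000185 = -13.343549

F_0 = 14.517484 N
F_1 = 11.397611 N
F_2 = 9.208483 N
F_3 = 13.694754 N
F_4 = -5.241947 N
F_5 = -6.156257 N
F_6 = -13.343549 N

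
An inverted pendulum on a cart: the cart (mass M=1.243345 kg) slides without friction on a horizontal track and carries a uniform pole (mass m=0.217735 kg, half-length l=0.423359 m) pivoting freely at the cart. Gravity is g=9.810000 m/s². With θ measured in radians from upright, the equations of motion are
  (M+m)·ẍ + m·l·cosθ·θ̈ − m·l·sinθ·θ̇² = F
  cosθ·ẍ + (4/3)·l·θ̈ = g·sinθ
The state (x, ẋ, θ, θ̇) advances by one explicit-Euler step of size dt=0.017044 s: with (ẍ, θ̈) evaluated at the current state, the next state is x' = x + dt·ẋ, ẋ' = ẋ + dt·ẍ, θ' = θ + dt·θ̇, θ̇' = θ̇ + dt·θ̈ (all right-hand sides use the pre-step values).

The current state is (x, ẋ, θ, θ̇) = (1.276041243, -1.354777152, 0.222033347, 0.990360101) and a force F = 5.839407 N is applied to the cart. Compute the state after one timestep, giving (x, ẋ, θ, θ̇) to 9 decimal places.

sinθ=0.220213509, cosθ=0.975451696
temp = (F + m·l·θ̇²·sinθ)/(M+m) = (5.839407 + 0.019909817)/1.461080 = 4.010264200
θ̈ = (g·sinθ − cosθ·temp)/(l·(4/3 − m·cos²θ/(M+m))) = -3.472161992
ẍ = temp − m·l·θ̈·cosθ/(M+m) = 4.223946620
Euler: x'=1.276041243+0.017044·-1.354777152=1.252950421, ẋ'=-1.354777152+0.017044·4.223946620=-1.282784206
       θ'=0.222033347+0.017044·0.990360101=0.238913045, θ̇'=0.990360101+0.017044·-3.472161992=0.931180572

(1.252950421, -1.282784206, 0.238913045, 0.931180572)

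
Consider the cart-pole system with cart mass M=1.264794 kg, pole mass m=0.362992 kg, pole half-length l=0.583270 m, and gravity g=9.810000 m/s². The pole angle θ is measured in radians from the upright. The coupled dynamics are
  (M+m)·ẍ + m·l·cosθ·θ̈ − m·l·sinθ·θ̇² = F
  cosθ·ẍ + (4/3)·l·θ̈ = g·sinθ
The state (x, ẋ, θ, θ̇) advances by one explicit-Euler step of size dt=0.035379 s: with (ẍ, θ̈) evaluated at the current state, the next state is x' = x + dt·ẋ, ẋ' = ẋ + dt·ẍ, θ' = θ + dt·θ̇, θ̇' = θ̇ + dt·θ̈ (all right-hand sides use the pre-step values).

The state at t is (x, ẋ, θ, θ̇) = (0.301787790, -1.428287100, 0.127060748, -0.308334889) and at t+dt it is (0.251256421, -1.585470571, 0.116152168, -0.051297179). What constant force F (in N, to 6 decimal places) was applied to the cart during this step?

ẍ = (ẋ'−ẋ)/dt = (-1.585470571−-1.428287100)/0.035379 = -4.442847
θ̈ = (θ̇'−θ̇)/dt = (-0.051297179−-0.308334889)/0.035379 = 7.265262
sinθ=0.126719, cosθ=0.991939
F = (M+m)·ẍ + m·l·cosθ·θ̈ − m·l·sinθ·θ̇² = -7.232004 + 1.525818 − 0.002551 = -5.708736

F = -5.708736 N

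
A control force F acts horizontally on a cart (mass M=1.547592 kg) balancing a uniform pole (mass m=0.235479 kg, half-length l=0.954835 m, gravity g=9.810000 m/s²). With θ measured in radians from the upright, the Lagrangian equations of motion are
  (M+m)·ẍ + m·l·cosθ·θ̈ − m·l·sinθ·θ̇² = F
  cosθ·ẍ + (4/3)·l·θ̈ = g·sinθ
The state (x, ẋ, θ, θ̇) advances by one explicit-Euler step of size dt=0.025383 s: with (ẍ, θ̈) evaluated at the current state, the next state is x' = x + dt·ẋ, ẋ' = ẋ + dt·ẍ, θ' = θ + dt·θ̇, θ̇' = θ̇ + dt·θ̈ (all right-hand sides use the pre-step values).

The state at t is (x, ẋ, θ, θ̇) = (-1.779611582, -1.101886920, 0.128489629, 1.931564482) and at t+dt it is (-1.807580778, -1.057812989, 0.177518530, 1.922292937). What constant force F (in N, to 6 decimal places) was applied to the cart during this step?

ẍ = (ẋ'−ẋ)/dt = (-1.057812989−-1.101886920)/0.025383 = 1.736356
θ̈ = (θ̇'−θ̇)/dt = (1.922292937−1.931564482)/0.025383 = -0.365266
sinθ=0.128136, cosθ=0.991757
F = (M+m)·ẍ + m·l·cosθ·θ̈ − m·l·sinθ·θ̇² = 3.096047 + -0.081451 − 0.107491 = 2.907105

F = 2.907105 N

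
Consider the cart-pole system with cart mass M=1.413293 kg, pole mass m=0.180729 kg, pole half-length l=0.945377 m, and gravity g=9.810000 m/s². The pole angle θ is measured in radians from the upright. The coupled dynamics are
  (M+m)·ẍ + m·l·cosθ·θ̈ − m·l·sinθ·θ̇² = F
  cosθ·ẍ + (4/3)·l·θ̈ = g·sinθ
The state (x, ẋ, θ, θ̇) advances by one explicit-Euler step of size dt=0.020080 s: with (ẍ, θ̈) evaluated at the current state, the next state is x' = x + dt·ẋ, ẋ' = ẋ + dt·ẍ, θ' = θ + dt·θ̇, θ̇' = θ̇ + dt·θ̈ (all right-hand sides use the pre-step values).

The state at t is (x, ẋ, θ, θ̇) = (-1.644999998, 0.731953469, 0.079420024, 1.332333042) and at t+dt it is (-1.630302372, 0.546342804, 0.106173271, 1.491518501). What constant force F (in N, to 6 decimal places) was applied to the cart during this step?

F = -13.408288 N

ẍ = (ẋ'−ẋ)/dt = (0.546342804−0.731953469)/0.020080 = -9.243559
θ̈ = (θ̇'−θ̇)/dt = (1.491518501−1.332333042)/0.020080 = 7.927563
sinθ=0.079337, cosθ=0.996848
F = (M+m)·ẍ + m·l·cosθ·θ̈ − m·l·sinθ·θ̇² = -14.734436 + 1.350210 − 0.024062 = -13.408288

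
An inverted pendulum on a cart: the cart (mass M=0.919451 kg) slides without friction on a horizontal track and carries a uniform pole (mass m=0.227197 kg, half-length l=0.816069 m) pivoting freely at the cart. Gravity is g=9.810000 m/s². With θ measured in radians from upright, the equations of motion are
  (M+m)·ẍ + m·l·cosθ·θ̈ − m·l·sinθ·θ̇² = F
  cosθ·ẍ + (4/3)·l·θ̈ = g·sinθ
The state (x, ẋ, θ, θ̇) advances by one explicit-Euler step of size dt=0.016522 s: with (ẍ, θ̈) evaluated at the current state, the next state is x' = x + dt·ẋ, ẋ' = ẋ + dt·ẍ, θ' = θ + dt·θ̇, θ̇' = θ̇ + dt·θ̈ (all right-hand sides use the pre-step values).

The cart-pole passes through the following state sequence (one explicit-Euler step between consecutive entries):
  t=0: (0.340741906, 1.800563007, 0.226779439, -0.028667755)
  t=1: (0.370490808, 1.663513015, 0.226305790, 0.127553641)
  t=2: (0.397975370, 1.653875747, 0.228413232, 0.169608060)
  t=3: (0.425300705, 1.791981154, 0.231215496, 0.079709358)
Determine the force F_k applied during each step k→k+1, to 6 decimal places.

F_0 = -7.803264 N
F_1 = -0.209618 N
F_2 = 8.600852 N

step 0→1:
  ẍ = (ẋ'−ẋ)/dt = (1.663513015−1.800563007)/0.016522 = -8.295000
  θ̈ = (θ̇'−θ̇)/dt = (0.127553641−-0.028667755)/0.016522 = 9.455356
  sinθ=0.224841, cosθ=0.974396
  F = (M+m)·ẍ + m·l·cosθ·θ̈ − m·l·sinθ·θ̇² = -9.511445 + 1.708216 − 0.000034 = -7.803264
step 1→2:
  ẍ = (ẋ'−ẋ)/dt = (1.653875747−1.663513015)/0.016522 = -0.583299
  θ̈ = (θ̇'−θ̇)/dt = (0.169608060−0.127553641)/0.016522 = 2.545359
  sinθ=0.224379, cosθ=0.974502
  F = (M+m)·ẍ + m·l·cosθ·θ̈ − m·l·sinθ·θ̇² = -0.668839 + 0.459898 − 0.000677 = -0.209618
step 2→3:
  ẍ = (ẋ'−ẋ)/dt = (1.791981154−1.653875747)/0.016522 = 8.358879
  θ̈ = (θ̇'−θ̇)/dt = (0.079709358−0.169608060)/0.016522 = -5.441151
  sinθ=0.226432, cosθ=0.974027
  F = (M+m)·ẍ + m·l·cosθ·θ̈ − m·l·sinθ·θ̇² = 9.584692 + -0.982633 − 0.001208 = 8.600852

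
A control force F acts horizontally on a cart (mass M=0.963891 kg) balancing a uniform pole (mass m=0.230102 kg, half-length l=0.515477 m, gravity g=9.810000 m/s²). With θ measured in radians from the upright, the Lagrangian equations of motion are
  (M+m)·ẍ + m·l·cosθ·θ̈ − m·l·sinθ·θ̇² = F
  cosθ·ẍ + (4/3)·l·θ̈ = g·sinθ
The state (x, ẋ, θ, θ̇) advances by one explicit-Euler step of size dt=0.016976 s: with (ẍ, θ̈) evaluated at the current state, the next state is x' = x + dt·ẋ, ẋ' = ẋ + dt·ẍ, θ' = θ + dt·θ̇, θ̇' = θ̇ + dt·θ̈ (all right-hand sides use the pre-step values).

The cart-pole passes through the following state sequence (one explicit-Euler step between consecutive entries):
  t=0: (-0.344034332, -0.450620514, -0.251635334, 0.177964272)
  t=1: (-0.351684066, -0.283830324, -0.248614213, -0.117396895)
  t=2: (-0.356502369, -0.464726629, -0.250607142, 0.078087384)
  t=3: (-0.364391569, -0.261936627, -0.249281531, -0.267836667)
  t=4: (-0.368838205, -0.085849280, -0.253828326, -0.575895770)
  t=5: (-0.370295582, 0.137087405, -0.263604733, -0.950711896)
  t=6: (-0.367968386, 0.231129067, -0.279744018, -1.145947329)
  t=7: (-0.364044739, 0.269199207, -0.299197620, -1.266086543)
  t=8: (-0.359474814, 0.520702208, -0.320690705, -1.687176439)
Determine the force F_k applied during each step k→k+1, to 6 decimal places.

step 0→1:
  ẍ = (ẋ'−ẋ)/dt = (-0.283830324−-0.450620514)/0.016976 = 9.825058
  θ̈ = (θ̇'−θ̇)/dt = (-0.117396895−0.177964272)/0.016976 = -17.398749
  sinθ=-0.248988, cosθ=0.968507
  F = (M+m)·ẍ + m·l·cosθ·θ̈ − m·l·sinθ·θ̇² = 11.731051 + -1.998712 − -0.000935 = 9.733274
step 1→2:
  ẍ = (ẋ'−ẋ)/dt = (-0.464726629−-0.283830324)/0.016976 = -10.656003
  θ̈ = (θ̇'−θ̇)/dt = (0.078087384−-0.117396895)/0.016976 = 11.515332
  sinθ=-0.246061, cosθ=0.969254
  F = (M+m)·ẍ + m·l·cosθ·θ̈ − m·l·sinθ·θ̇² = -12.723193 + 1.323866 − -0.000402 = -11.398925
step 2→3:
  ẍ = (ẋ'−ẋ)/dt = (-0.261936627−-0.464726629)/0.016976 = 11.945688
  θ̈ = (θ̇'−θ̇)/dt = (-0.267836667−0.078087384)/0.016976 = -20.377241
  sinθ=-0.247992, cosθ=0.968762
  F = (M+m)·ẍ + m·l·cosθ·θ̈ − m·l·sinθ·θ̇² = 14.263068 + -2.341489 − -0.000179 = 11.921758
step 3→4:
  ẍ = (ẋ'−ẋ)/dt = (-0.085849280−-0.261936627)/0.016976 = 10.372723
  θ̈ = (θ̇'−θ̇)/dt = (-0.575895770−-0.267836667)/0.016976 = -18.146743
  sinθ=-0.246708, cosθ=0.969090
  F = (M+m)·ẍ + m·l·cosθ·θ̈ − m·l·sinθ·θ̇² = 12.384959 + -2.085895 − -0.002099 = 10.301163
step 4→5:
  ẍ = (ẋ'−ẋ)/dt = (0.137087405−-0.085849280)/0.016976 = 13.132463
  θ̈ = (θ̇'−θ̇)/dt = (-0.950711896−-0.575895770)/0.016976 = -22.079178
  sinθ=-0.251111, cosθ=0.967958
  F = (M+m)·ẍ + m·l·cosθ·θ̈ − m·l·sinθ·θ̇² = 15.680068 + -2.534949 − -0.009878 = 13.154998
step 5→6:
  ẍ = (ẋ'−ẋ)/dt = (0.231129067−0.137087405)/0.016976 = 5.539683
  θ̈ = (θ̇'−θ̇)/dt = (-1.145947329−-0.950711896)/0.016976 = -11.500673
  sinθ=-0.260562, cosθ=0.965457
  F = (M+m)·ẍ + m·l·cosθ·θ̈ − m·l·sinθ·θ̇² = 6.614343 + -1.317000 − -0.027934 = 5.325277
step 6→7:
  ẍ = (ẋ'−ẋ)/dt = (0.269199207−0.231129067)/0.016976 = 2.242586
  θ̈ = (θ̇'−θ̇)/dt = (-1.266086543−-1.145947329)/0.016976 = -7.077004
  sinθ=-0.276110, cosθ=0.961126
  F = (M+m)·ẍ + m·l·cosθ·θ̈ − m·l·sinθ·θ̇² = 2.677632 + -0.806788 − -0.043007 = 1.913851
step 7→8:
  ẍ = (ẋ'−ẋ)/dt = (0.520702208−0.269199207)/0.016976 = 14.815210
  θ̈ = (θ̇'−θ̇)/dt = (-1.687176439−-1.266086543)/0.016976 = -24.805013
  sinθ=-0.294754, cosθ=0.955573
  F = (M+m)·ẍ + m·l·cosθ·θ̈ − m·l·sinθ·θ̇² = 17.689257 + -2.811468 − -0.056042 = 14.933831

F_0 = 9.733274 N
F_1 = -11.398925 N
F_2 = 11.921758 N
F_3 = 10.301163 N
F_4 = 13.154998 N
F_5 = 5.325277 N
F_6 = 1.913851 N
F_7 = 14.933831 N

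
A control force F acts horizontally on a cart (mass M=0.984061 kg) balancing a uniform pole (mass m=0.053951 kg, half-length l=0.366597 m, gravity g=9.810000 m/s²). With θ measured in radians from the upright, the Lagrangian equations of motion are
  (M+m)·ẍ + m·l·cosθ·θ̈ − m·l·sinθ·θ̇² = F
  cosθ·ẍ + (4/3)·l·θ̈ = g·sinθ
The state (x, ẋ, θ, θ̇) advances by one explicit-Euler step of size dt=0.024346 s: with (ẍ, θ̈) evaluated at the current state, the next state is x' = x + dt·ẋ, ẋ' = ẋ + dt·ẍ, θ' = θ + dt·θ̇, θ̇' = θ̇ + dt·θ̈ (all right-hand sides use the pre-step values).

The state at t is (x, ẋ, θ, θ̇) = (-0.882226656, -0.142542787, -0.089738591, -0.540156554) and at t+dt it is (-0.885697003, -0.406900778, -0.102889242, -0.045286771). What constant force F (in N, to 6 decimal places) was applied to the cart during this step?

ẍ = (ẋ'−ẋ)/dt = (-0.406900778−-0.142542787)/0.024346 = -10.858375
θ̈ = (θ̇'−θ̇)/dt = (-0.045286771−-0.540156554)/0.024346 = 20.326533
sinθ=-0.089618, cosθ=0.995976
F = (M+m)·ẍ + m·l·cosθ·θ̈ − m·l·sinθ·θ̇² = -11.271123 + 0.400406 − -0.000517 = -10.870200

F = -10.870200 N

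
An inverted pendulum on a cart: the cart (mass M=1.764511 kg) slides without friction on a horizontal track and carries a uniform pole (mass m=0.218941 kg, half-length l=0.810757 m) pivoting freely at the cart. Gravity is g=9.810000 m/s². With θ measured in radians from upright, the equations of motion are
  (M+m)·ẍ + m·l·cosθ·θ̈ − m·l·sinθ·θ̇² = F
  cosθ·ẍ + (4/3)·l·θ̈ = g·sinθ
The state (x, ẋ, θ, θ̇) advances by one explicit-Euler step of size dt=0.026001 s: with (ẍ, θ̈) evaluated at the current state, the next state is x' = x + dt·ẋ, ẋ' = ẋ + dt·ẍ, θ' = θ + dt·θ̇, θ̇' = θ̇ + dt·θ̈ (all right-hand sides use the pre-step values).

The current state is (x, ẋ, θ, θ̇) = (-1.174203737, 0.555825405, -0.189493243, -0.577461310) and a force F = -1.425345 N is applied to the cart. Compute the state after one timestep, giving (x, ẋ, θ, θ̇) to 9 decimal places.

sinθ=-0.188361233, cosθ=0.982099815
temp = (F + m·l·θ̇²·sinθ)/(M+m) = (-1.425345 + -0.011149493)/1.983452 = -0.724239605
θ̈ = (g·sinθ − cosθ·temp)/(l·(4/3 − m·cos²θ/(M+m))) = -1.142615242
ẍ = temp − m·l·θ̈·cosθ/(M+m) = -0.623812313
Euler: x'=-1.174203737+0.026001·0.555825405=-1.159751721, ẋ'=0.555825405+0.026001·-0.623812313=0.539605661
       θ'=-0.189493243+0.026001·-0.577461310=-0.204507815, θ̇'=-0.577461310+0.026001·-1.142615242=-0.607170449

(-1.159751721, 0.539605661, -0.204507815, -0.607170449)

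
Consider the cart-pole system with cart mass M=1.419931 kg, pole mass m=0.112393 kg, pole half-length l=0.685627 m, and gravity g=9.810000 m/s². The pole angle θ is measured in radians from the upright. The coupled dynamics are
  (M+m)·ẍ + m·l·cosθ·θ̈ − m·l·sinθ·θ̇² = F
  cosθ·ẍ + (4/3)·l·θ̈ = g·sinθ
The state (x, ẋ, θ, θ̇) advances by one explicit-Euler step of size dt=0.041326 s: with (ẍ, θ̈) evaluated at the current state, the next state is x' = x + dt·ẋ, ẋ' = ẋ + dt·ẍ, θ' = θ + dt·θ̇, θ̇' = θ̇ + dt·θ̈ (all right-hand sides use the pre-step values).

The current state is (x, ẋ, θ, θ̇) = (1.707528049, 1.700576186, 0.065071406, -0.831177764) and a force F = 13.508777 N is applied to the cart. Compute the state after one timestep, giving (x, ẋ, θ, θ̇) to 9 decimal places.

(1.777806060, 2.084582550, 0.030722154, -1.221512226)

sinθ=0.065025494, cosθ=0.997883603
temp = (F + m·l·θ̇²·sinθ)/(M+m) = (13.508777 + 0.003461774)/1.532324 = 8.818134268
θ̈ = (g·sinθ − cosθ·temp)/(l·(4/3 − m·cos²θ/(M+m))) = -9.445251452
ẍ = temp − m·l·θ̈·cosθ/(M+m) = 9.292125144
Euler: x'=1.707528049+0.041326·1.700576186=1.777806060, ẋ'=1.700576186+0.041326·9.292125144=2.084582550
       θ'=0.065071406+0.041326·-0.831177764=0.030722154, θ̇'=-0.831177764+0.041326·-9.445251452=-1.221512226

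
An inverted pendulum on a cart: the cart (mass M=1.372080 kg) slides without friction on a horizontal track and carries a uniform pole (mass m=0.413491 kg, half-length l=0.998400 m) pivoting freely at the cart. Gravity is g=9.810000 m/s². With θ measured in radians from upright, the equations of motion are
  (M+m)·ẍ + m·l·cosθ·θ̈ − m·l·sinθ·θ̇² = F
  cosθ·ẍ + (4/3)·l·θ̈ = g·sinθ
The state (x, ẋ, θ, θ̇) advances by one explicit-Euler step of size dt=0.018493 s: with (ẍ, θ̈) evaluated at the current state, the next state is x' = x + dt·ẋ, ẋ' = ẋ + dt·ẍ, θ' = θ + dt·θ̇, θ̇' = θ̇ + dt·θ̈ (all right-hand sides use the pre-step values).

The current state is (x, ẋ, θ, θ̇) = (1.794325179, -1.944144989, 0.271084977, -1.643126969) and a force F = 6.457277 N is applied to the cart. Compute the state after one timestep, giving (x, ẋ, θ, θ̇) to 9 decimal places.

(1.758372106, -1.870418936, 0.240698630, -1.659994859)

sinθ=0.267776949, cosθ=0.963480932
temp = (F + m·l·θ̇²·sinθ)/(M+m) = (6.457277 + 0.298459955)/1.785571 = 3.783516284
θ̈ = (g·sinθ − cosθ·temp)/(l·(4/3 − m·cos²θ/(M+m))) = -0.912122947
ẍ = temp − m·l·θ̈·cosθ/(M+m) = 3.986700523
Euler: x'=1.794325179+0.018493·-1.944144989=1.758372106, ẋ'=-1.944144989+0.018493·3.986700523=-1.870418936
       θ'=0.271084977+0.018493·-1.643126969=0.240698630, θ̇'=-1.643126969+0.018493·-0.912122947=-1.659994859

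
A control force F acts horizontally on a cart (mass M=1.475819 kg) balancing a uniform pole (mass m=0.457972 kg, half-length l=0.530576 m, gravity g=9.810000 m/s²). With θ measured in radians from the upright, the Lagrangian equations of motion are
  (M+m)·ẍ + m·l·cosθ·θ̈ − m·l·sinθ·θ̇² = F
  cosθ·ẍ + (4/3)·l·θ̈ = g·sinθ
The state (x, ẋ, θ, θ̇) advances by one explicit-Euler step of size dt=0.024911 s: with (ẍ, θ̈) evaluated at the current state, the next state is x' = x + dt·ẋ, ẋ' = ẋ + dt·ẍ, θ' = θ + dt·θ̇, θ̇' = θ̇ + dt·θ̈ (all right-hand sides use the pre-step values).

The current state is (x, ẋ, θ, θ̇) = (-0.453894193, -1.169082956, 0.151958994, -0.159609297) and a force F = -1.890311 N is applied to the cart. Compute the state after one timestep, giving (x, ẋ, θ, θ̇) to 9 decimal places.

(-0.483017219, -1.206391538, 0.147982967, -0.055188106)

sinθ=0.151374841, cosθ=0.988476432
temp = (F + m·l·θ̇²·sinθ)/(M+m) = (-1.890311 + 0.000937037)/1.933791 = -0.977031108
θ̈ = (g·sinθ − cosθ·temp)/(l·(4/3 − m·cos²θ/(M+m))) = 4.191770334
ẍ = temp − m·l·θ̈·cosθ/(M+m) = -1.497675017
Euler: x'=-0.453894193+0.024911·-1.169082956=-0.483017219, ẋ'=-1.169082956+0.024911·-1.497675017=-1.206391538
       θ'=0.151958994+0.024911·-0.159609297=0.147982967, θ̇'=-0.159609297+0.024911·4.191770334=-0.055188106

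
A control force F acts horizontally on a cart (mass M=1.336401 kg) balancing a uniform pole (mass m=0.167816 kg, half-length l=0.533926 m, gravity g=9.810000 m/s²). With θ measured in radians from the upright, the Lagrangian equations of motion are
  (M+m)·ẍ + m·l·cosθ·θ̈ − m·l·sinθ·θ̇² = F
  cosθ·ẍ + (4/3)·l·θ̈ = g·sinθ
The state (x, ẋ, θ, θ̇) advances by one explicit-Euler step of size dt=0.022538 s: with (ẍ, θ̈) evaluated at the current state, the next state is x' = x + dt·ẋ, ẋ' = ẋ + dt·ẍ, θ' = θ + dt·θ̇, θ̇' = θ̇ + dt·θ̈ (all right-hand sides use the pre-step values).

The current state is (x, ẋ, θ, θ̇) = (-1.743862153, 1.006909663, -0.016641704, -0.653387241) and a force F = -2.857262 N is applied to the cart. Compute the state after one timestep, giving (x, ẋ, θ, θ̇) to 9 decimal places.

sinθ=-0.016640936, cosθ=0.999861530
temp = (F + m·l·θ̇²·sinθ)/(M+m) = (-2.857262 + -0.000636551)/1.504217 = -1.899924380
θ̈ = (g·sinθ − cosθ·temp)/(l·(4/3 − m·cos²θ/(M+m))) = 2.661777971
ẍ = temp − m·l·θ̈·cosθ/(M+m) = -2.058455902
Euler: x'=-1.743862153+0.022538·1.006909663=-1.721168423, ẋ'=1.006909663+0.022538·-2.058455902=0.960516184
       θ'=-0.016641704+0.022538·-0.653387241=-0.031367746, θ̇'=-0.653387241+0.022538·2.661777971=-0.593396089

(-1.721168423, 0.960516184, -0.031367746, -0.593396089)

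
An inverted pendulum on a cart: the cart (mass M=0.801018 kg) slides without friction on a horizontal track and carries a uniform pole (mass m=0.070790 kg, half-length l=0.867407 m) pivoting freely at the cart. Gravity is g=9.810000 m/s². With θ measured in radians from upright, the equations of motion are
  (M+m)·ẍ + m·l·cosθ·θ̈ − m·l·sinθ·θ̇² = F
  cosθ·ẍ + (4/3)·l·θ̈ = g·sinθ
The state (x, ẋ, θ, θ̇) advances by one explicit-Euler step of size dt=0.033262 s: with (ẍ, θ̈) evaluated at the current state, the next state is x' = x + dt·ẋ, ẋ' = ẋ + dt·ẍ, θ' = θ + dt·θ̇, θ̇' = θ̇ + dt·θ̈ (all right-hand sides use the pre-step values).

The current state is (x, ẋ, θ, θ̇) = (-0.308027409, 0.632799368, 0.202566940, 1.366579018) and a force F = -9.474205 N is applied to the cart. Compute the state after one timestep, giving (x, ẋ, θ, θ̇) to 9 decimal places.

(-0.286979236, 0.245673679, 0.248022091, 1.751222679)

sinθ=0.201184446, cosθ=0.979553377
temp = (F + m·l·θ̇²·sinθ)/(M+m) = (-9.474205 + 0.023070592)/0.871808 = -10.840843865
θ̈ = (g·sinθ − cosθ·temp)/(l·(4/3 − m·cos²θ/(M+m))) = 11.564056904
ẍ = temp − m·l·θ̈·cosθ/(M+m) = -11.638677445
Euler: x'=-0.308027409+0.033262·0.632799368=-0.286979236, ẋ'=0.632799368+0.033262·-11.638677445=0.245673679
       θ'=0.202566940+0.033262·1.366579018=0.248022091, θ̇'=1.366579018+0.033262·11.564056904=1.751222679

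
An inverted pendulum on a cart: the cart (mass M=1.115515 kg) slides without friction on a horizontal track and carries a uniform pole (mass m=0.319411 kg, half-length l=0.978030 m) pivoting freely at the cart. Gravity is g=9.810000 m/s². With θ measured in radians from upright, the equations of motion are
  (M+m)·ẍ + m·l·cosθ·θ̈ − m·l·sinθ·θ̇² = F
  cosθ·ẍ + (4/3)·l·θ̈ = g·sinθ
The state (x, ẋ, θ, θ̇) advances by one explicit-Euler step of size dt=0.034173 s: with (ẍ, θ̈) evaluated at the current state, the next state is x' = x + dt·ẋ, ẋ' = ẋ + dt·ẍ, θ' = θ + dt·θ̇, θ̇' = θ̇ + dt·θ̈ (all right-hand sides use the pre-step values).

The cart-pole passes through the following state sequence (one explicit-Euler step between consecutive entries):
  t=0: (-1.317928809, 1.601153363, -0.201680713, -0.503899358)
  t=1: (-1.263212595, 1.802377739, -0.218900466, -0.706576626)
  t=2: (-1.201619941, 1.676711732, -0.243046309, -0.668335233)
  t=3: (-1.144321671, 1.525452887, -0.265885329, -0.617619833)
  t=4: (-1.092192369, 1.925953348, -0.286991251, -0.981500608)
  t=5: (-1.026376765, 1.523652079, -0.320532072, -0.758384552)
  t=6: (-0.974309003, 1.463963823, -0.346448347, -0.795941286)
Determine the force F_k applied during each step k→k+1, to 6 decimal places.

step 0→1:
  ẍ = (ẋ'−ẋ)/dt = (1.802377739−1.601153363)/0.034173 = 5.888402
  θ̈ = (θ̇'−θ̇)/dt = (-0.706576626−-0.503899358)/0.034173 = -5.930918
  sinθ=-0.200316, cosθ=0.979731
  F = (M+m)·ẍ + m·l·cosθ·θ̈ − m·l·sinθ·θ̇² = 8.449422 + -1.815227 − -0.015889 = 6.650084
step 1→2:
  ẍ = (ẋ'−ẋ)/dt = (1.676711732−1.802377739)/0.034173 = -3.677348
  θ̈ = (θ̇'−θ̇)/dt = (-0.668335233−-0.706576626)/0.034173 = 1.119053
  sinθ=-0.217156, cosθ=0.976137
  F = (M+m)·ẍ + m·l·cosθ·θ̈ − m·l·sinθ·θ̇² = -5.276722 + 0.341243 − -0.033868 = -4.901611
step 2→3:
  ẍ = (ẋ'−ẋ)/dt = (1.525452887−1.676711732)/0.034173 = -4.426268
  θ̈ = (θ̇'−θ̇)/dt = (-0.617619833−-0.668335233)/0.034173 = 1.484078
  sinθ=-0.240661, cosθ=0.970609
  F = (M+m)·ẍ + m·l·cosθ·θ̈ − m·l·sinθ·θ̇² = -6.351367 + 0.449990 − -0.033581 = -5.867795
step 3→4:
  ẍ = (ẋ'−ẋ)/dt = (1.925953348−1.525452887)/0.034173 = 11.719792
  θ̈ = (θ̇'−θ̇)/dt = (-0.981500608−-0.617619833)/0.034173 = -10.648195
  sinθ=-0.262764, cosθ=0.964860
  F = (M+m)·ẍ + m·l·cosθ·θ̈ − m·l·sinθ·θ̇² = 16.817035 + -3.209538 − -0.031312 = 13.638809
step 4→5:
  ẍ = (ẋ'−ẋ)/dt = (1.523652079−1.925953348)/0.034173 = -11.772489
  θ̈ = (θ̇'−θ̇)/dt = (-0.758384552−-0.981500608)/0.034173 = 6.529016
  sinθ=-0.283068, cosθ=0.959100
  F = (M+m)·ẍ + m·l·cosθ·θ̈ − m·l·sinθ·θ̇² = -16.892651 + 1.956202 − -0.085187 = -14.851262
step 5→6:
  ẍ = (ẋ'−ẋ)/dt = (1.463963823−1.523652079)/0.034173 = -1.746650
  θ̈ = (θ̇'−θ̇)/dt = (-0.795941286−-0.758384552)/0.034173 = -1.099018
  sinθ=-0.315072, cosθ=0.949068
  F = (M+m)·ẍ + m·l·cosθ·θ̈ − m·l·sinθ·θ̇² = -2.506313 + -0.325840 − -0.056610 = -2.775543

F_0 = 6.650084 N
F_1 = -4.901611 N
F_2 = -5.867795 N
F_3 = 13.638809 N
F_4 = -14.851262 N
F_5 = -2.775543 N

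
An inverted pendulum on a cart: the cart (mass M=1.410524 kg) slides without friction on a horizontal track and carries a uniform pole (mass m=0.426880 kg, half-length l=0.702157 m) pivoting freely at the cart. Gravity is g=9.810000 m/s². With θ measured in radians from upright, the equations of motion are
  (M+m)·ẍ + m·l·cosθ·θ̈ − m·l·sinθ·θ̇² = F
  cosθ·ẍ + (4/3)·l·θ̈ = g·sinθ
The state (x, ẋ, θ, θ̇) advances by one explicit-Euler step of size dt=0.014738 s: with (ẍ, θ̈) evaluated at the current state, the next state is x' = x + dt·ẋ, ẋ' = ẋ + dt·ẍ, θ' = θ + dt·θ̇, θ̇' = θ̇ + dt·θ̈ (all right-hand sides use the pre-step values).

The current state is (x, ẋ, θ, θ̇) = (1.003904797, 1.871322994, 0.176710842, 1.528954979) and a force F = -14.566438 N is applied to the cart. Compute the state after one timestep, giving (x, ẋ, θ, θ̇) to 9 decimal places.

sinθ=0.175792593, cosθ=0.984427226
temp = (F + m·l·θ̇²·sinθ)/(M+m) = (-14.566438 + 0.123177109)/1.837404 = -7.860688717
θ̈ = (g·sinθ − cosθ·temp)/(l·(4/3 − m·cos²θ/(M+m))) = 12.161108227
ẍ = temp − m·l·θ̈·cosθ/(M+m) = -9.813643329
Euler: x'=1.003904797+0.014738·1.871322994=1.031484355, ẋ'=1.871322994+0.014738·-9.813643329=1.726689519
       θ'=0.176710842+0.014738·1.528954979=0.199244580, θ̇'=1.528954979+0.014738·12.161108227=1.708185392

(1.031484355, 1.726689519, 0.199244580, 1.708185392)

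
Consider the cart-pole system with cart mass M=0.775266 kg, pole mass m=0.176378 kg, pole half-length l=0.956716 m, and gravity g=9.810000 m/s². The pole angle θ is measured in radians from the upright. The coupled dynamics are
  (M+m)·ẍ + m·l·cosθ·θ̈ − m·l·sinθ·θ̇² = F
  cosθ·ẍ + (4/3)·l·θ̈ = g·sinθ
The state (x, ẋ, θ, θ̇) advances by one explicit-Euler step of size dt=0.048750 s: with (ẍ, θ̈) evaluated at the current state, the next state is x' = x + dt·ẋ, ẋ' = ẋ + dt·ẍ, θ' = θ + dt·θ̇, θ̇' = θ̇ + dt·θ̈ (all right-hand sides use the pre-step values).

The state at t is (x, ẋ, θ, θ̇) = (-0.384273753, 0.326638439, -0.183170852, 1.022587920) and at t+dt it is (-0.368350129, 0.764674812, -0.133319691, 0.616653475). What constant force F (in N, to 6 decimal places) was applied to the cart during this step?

ẍ = (ẋ'−ẋ)/dt = (0.764674812−0.326638439)/0.048750 = 8.985362
θ̈ = (θ̇'−θ̇)/dt = (0.616653475−1.022587920)/0.048750 = -8.326860
sinθ=-0.182148, cosθ=0.983271
F = (M+m)·ẍ + m·l·cosθ·θ̈ − m·l·sinθ·θ̇² = 8.550865 + -1.381599 − -0.032141 = 7.201407

F = 7.201407 N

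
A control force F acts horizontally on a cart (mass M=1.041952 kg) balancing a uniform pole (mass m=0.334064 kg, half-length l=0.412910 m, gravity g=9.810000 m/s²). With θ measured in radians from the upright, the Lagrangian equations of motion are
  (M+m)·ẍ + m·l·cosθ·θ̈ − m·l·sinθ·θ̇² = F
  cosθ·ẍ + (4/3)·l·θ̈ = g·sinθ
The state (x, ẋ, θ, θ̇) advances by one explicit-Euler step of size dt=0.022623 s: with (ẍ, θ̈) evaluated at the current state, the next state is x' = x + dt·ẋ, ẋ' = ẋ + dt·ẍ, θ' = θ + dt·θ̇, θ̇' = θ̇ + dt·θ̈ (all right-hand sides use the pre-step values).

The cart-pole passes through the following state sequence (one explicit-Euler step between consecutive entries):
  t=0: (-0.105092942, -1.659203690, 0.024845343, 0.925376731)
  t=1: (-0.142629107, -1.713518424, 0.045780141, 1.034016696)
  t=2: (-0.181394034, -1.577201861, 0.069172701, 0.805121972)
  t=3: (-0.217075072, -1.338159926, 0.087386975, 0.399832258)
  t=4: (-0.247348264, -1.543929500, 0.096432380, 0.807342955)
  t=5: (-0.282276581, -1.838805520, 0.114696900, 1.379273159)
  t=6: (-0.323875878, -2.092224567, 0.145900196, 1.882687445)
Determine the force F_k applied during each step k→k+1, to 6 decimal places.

step 0→1:
  ẍ = (ẋ'−ẋ)/dt = (-1.713518424−-1.659203690)/0.022623 = -2.400863
  θ̈ = (θ̇'−θ̇)/dt = (1.034016696−0.925376731)/0.022623 = 4.802191
  sinθ=0.024843, cosθ=0.999691
  F = (M+m)·ẍ + m·l·cosθ·θ̈ − m·l·sinθ·θ̇² = -3.303627 + 0.662202 − 0.002934 = -2.644359
step 1→2:
  ẍ = (ẋ'−ẋ)/dt = (-1.577201861−-1.713518424)/0.022623 = 6.025574
  θ̈ = (θ̇'−θ̇)/dt = (0.805121972−1.034016696)/0.022623 = -10.117788
  sinθ=0.045764, cosθ=0.998952
  F = (M+m)·ẍ + m·l·cosθ·θ̈ − m·l·sinθ·θ̇² = 8.291286 + -1.394169 − 0.006749 = 6.890368
step 2→3:
  ẍ = (ẋ'−ẋ)/dt = (-1.338159926−-1.577201861)/0.022623 = 10.566323
  θ̈ = (θ̇'−θ̇)/dt = (0.399832258−0.805121972)/0.022623 = -17.914941
  sinθ=0.069118, cosθ=0.997609
  F = (M+m)·ẍ + m·l·cosθ·θ̈ − m·l·sinθ·θ̇² = 14.539430 + -2.465248 − 0.006180 = 12.068002
step 3→4:
  ẍ = (ẋ'−ẋ)/dt = (-1.543929500−-1.338159926)/0.022623 = -9.095592
  θ̈ = (θ̇'−θ̇)/dt = (0.807342955−0.399832258)/0.022623 = 18.013115
  sinθ=0.087276, cosθ=0.996184
  F = (M+m)·ẍ + m·l·cosθ·θ̈ − m·l·sinθ·θ̇² = -12.515680 + 2.475218 − 0.001925 = -10.042386
step 4→5:
  ẍ = (ẋ'−ẋ)/dt = (-1.838805520−-1.543929500)/0.022623 = -13.034346
  θ̈ = (θ̇'−θ̇)/dt = (1.379273159−0.807342955)/0.022623 = 25.280918
  sinθ=0.096283, cosθ=0.995354
  F = (M+m)·ẍ + m·l·cosθ·θ̈ − m·l·sinθ·θ̇² = -17.935469 + 3.471007 − 0.008657 = -14.473119
step 5→6:
  ẍ = (ẋ'−ẋ)/dt = (-2.092224567−-1.838805520)/0.022623 = -11.201832
  θ̈ = (θ̇'−θ̇)/dt = (1.882687445−1.379273159)/0.022623 = 22.252322
  sinθ=0.114446, cosθ=0.993430
  F = (M+m)·ẍ + m·l·cosθ·θ̈ − m·l·sinθ·θ̇² = -15.413900 + 3.049281 − 0.030032 = -12.394651

F_0 = -2.644359 N
F_1 = 6.890368 N
F_2 = 12.068002 N
F_3 = -10.042386 N
F_4 = -14.473119 N
F_5 = -12.394651 N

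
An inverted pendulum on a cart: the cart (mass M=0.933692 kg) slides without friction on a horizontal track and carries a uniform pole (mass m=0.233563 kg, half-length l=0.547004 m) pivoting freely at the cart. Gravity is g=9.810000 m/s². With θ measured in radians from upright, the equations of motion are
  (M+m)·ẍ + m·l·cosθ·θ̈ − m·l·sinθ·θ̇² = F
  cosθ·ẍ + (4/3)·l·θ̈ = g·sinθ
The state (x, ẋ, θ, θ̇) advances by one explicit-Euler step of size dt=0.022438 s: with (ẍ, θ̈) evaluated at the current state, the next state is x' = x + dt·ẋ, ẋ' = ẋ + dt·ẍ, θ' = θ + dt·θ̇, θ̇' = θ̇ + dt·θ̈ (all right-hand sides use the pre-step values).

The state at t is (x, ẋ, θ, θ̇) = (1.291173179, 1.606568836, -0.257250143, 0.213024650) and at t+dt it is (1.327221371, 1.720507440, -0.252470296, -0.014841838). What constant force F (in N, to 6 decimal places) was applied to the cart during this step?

F = 4.673959 N

ẍ = (ẋ'−ẋ)/dt = (1.720507440−1.606568836)/0.022438 = 5.077930
θ̈ = (θ̇'−θ̇)/dt = (-0.014841838−0.213024650)/0.022438 = -10.155383
sinθ=-0.254422, cosθ=0.967093
F = (M+m)·ẍ + m·l·cosθ·θ̈ − m·l·sinθ·θ̇² = 5.927240 + -1.254756 − -0.001475 = 4.673959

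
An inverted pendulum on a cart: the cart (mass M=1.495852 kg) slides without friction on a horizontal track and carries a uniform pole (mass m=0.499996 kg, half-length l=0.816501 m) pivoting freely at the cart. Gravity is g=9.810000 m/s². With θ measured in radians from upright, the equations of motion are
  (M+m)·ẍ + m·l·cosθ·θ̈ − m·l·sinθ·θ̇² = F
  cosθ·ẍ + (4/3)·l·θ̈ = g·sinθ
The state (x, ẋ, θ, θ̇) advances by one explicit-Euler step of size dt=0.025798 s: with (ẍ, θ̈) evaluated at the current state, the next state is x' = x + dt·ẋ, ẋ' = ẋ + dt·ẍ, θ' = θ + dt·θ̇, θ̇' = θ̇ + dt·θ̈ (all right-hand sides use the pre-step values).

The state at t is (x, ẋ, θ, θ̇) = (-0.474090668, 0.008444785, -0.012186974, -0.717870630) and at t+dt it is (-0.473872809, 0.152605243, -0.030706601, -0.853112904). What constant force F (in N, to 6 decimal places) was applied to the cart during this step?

F = 9.015440 N

ẍ = (ẋ'−ẋ)/dt = (0.152605243−0.008444785)/0.025798 = 5.588048
θ̈ = (θ̇'−θ̇)/dt = (-0.853112904−-0.717870630)/0.025798 = -5.242355
sinθ=-0.012187, cosθ=0.999926
F = (M+m)·ẍ + m·l·cosθ·θ̈ − m·l·sinθ·θ̇² = 11.152894 + -2.140018 − -0.002564 = 9.015440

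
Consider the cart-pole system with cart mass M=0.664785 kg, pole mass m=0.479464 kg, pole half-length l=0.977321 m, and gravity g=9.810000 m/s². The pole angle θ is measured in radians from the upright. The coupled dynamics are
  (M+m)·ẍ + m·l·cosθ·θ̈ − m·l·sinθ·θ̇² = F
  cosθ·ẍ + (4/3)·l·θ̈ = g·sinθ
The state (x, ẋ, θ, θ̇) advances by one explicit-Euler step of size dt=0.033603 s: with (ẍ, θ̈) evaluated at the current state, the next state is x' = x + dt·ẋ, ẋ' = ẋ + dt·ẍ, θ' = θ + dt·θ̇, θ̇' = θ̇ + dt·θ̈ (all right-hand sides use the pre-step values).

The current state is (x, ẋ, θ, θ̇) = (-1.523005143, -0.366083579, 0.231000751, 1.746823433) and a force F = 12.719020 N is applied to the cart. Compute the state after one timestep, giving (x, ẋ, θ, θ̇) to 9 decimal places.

sinθ=0.228951807, cosθ=0.973437759
temp = (F + m·l·θ̇²·sinθ)/(M+m) = (12.719020 + 0.327367324)/1.144249 = 11.401703059
θ̈ = (g·sinθ − cosθ·temp)/(l·(4/3 − m·cos²θ/(M+m))) = -9.674765959
ẍ = temp − m·l·θ̈·cosθ/(M+m) = 15.258451827
Euler: x'=-1.523005143+0.033603·-0.366083579=-1.535306650, ẋ'=-0.366083579+0.033603·15.258451827=0.146646178
       θ'=0.231000751+0.033603·1.746823433=0.289699259, θ̇'=1.746823433+0.033603·-9.674765959=1.421722272

(-1.535306650, 0.146646178, 0.289699259, 1.421722272)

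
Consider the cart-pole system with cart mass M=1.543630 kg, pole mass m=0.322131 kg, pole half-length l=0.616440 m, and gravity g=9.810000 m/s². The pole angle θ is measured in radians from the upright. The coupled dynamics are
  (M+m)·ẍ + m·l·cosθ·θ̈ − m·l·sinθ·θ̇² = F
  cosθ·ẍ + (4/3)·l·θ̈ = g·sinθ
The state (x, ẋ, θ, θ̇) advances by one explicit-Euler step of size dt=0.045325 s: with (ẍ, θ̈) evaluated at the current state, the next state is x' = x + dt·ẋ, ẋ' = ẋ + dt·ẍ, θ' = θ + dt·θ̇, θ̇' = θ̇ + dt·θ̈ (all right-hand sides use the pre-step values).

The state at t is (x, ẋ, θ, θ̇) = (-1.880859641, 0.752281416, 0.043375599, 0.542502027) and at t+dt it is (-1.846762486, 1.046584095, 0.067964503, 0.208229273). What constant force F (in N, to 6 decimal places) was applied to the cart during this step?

F = 10.649046 N

ẍ = (ẋ'−ẋ)/dt = (1.046584095−0.752281416)/0.045325 = 6.493164
θ̈ = (θ̇'−θ̇)/dt = (0.208229273−0.542502027)/0.045325 = -7.375019
sinθ=0.043362, cosθ=0.999059
F = (M+m)·ẍ + m·l·cosθ·θ̈ − m·l·sinθ·θ̇² = 12.114693 + -1.463113 − 0.002534 = 10.649046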